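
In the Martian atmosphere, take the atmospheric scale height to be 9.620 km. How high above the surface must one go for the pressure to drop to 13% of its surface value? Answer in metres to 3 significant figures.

Set P/P₀ = exp(−z/H) = 0.13, so z = −H ln(0.13).
−ln(0.13) = 2.0402; z = 9620.0 × 2.0402 = 19627 m.

z ≈ 19600 m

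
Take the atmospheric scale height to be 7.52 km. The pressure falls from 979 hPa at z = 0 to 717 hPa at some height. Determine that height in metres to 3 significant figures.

z ≈ 2340 m

Invert the barometric formula: z = H ln(P₀/P).
P₀/P = 979/717 = 1.3654; ln(1.3654) = 0.31145.
z = 7520.0 × 0.31145 = 2342.1 m.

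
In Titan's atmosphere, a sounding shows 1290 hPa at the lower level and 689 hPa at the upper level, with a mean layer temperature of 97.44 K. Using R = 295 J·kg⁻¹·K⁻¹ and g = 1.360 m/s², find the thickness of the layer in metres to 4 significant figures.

Hypsometric equation: Δz = (R T̄/g) ln(P₁/P₂).
R T̄/g = 295 × 97.44 / 1.360 = 21136 m.
ln(1290/689) = ln(1.8723) = 0.62717.
Δz = 21136 × 0.62717 = 13256 m.

Δz ≈ 13260 m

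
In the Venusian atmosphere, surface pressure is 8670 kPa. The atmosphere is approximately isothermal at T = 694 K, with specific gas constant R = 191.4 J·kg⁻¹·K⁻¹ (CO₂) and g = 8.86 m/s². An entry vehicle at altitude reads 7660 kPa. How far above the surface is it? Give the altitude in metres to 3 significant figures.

z ≈ 1860 m

Scale height: H = RT/g = 191.4 × 694 / 8.86 = 14992 m.
Invert the barometric formula: z = H ln(P₀/P).
P₀/P = 8670/7660 = 1.1319; ln(1.1319) = 0.12390.
z = 14992 × 0.12390 = 1857.5 m.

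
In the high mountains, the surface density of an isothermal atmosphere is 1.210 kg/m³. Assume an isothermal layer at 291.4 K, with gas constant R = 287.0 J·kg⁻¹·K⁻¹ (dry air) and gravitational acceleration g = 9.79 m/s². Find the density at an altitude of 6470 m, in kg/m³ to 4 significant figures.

Scale height: H = RT/g = 287.0 × 291.4 / 9.79 = 8542.6 m.
In an isothermal atmosphere, density decays like pressure: ρ = ρ₀ exp(−z/H).
z/H = 6470.0/8542.6 = 0.75738; exp(−0.75738) = 0.46889.
ρ = 1.210 × 0.46889 = 0.56736 kg/m³.

ρ ≈ 0.5674 kg/m³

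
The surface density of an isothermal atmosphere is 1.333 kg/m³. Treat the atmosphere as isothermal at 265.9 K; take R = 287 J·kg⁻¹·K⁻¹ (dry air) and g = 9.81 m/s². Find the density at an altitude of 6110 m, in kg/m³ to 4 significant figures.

ρ ≈ 0.6077 kg/m³

Scale height: H = RT/g = 287 × 265.9 / 9.81 = 7779.1 m.
In an isothermal atmosphere, density decays like pressure: ρ = ρ₀ exp(−z/H).
z/H = 6110.0/7779.1 = 0.78544; exp(−0.78544) = 0.45592.
ρ = 1.333 × 0.45592 = 0.60774 kg/m³.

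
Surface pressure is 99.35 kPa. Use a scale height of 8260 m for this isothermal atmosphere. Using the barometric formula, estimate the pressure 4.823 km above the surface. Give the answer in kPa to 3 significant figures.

Barometric formula: P = P₀ exp(−z/H).
z/H = 4823.0/8260.0 = 0.58390; exp(−0.58390) = 0.55772.
P = 99.35 × 0.55772 = 55.409 kPa.

P ≈ 55.4 kPa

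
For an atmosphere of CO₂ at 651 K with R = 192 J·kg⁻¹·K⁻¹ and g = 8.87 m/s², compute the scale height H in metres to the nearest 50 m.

The scale height of an isothermal atmosphere is H = RT/g.
H = 192 × 651 / 8.87 = 124990/8.87 = 14091 m.

H ≈ 14100 m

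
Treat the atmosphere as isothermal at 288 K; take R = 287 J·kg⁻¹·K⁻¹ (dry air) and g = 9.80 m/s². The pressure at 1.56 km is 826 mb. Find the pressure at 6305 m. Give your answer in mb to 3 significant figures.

Scale height: H = RT/g = 287 × 288 / 9.80 = 8434.3 m.
Between two levels, P₂ = P₁ exp(−Δz/H) with Δz = z₂ − z₁.
Δz = 6305.0 − 1560.0 = 4745.0 m; Δz/H = 4745.0/8434.3 = 0.56258.
P₂ = 826 × exp(−0.56258) = 826 × 0.56974 = 470.61 mb.

P ≈ 471 mb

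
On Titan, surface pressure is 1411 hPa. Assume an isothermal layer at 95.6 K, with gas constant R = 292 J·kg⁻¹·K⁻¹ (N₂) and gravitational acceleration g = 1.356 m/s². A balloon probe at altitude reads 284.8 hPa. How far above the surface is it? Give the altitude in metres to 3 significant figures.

Scale height: H = RT/g = 292 × 95.6 / 1.356 = 20586 m.
Invert the barometric formula: z = H ln(P₀/P).
P₀/P = 1411/284.8 = 4.9544; ln(4.9544) = 1.6003.
z = 20586 × 1.6003 = 32944 m.

z ≈ 32900 m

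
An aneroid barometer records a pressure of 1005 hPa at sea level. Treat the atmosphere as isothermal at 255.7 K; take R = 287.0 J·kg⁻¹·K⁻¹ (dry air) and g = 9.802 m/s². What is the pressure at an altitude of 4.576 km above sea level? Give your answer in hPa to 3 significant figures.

P ≈ 545 hPa

Scale height: H = RT/g = 287.0 × 255.7 / 9.802 = 7486.8 m.
Barometric formula: P = P₀ exp(−z/H).
z/H = 4576.0/7486.8 = 0.61121; exp(−0.61121) = 0.54269.
P = 1005 × 0.54269 = 545.40 hPa.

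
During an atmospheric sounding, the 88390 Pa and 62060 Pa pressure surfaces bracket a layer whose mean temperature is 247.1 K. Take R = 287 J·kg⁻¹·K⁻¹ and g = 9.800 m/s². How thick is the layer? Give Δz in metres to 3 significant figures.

Hypsometric equation: Δz = (R T̄/g) ln(P₁/P₂).
R T̄/g = 287 × 247.1 / 9.800 = 7236.5 m.
ln(88390/62060) = ln(1.4243) = 0.35368.
Δz = 7236.5 × 0.35368 = 2559.4 m.

Δz ≈ 2560 m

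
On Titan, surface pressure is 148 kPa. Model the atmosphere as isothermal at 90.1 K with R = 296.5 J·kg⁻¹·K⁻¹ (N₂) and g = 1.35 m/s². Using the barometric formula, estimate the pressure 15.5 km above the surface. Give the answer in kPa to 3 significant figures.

P ≈ 67.6 kPa

Scale height: H = RT/g = 296.5 × 90.1 / 1.35 = 19789 m.
Barometric formula: P = P₀ exp(−z/H).
z/H = 15500/19789 = 0.78326; exp(−0.78326) = 0.45691.
P = 148 × 0.45691 = 67.623 kPa.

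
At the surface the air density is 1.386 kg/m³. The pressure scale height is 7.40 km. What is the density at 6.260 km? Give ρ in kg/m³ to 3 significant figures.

ρ ≈ 0.595 kg/m³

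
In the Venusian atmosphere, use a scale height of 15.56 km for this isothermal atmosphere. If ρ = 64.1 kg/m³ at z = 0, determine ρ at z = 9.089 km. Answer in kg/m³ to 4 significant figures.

In an isothermal atmosphere, density decays like pressure: ρ = ρ₀ exp(−z/H).
z/H = 9089.0/15560 = 0.58413; exp(−0.58413) = 0.55759.
ρ = 64.1 × 0.55759 = 35.742 kg/m³.

ρ ≈ 35.74 kg/m³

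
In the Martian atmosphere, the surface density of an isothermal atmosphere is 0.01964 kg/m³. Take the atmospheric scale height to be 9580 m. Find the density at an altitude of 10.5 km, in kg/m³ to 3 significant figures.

In an isothermal atmosphere, density decays like pressure: ρ = ρ₀ exp(−z/H).
z/H = 10500/9580.0 = 1.0960; exp(−1.0960) = 0.33421.
ρ = 0.01964 × 0.33421 = 0.0065639 kg/m³.

ρ ≈ 0.00656 kg/m³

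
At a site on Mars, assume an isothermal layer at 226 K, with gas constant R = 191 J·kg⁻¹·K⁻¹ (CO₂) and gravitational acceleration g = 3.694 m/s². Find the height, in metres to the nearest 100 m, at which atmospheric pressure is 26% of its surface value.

Scale height: H = RT/g = 191 × 226 / 3.694 = 11685 m.
Set P/P₀ = exp(−z/H) = 0.26, so z = −H ln(0.26).
−ln(0.26) = 1.3471; z = 11685 × 1.3471 = 15741 m.

z ≈ 15700 m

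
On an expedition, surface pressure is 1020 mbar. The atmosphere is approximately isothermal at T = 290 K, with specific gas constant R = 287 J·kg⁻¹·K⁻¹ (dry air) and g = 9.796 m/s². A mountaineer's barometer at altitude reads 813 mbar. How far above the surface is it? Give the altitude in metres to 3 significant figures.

Scale height: H = RT/g = 287 × 290 / 9.796 = 8496.3 m.
Invert the barometric formula: z = H ln(P₀/P).
P₀/P = 1020/813 = 1.2546; ln(1.2546) = 0.22682.
z = 8496.3 × 0.22682 = 1927.1 m.

z ≈ 1930 m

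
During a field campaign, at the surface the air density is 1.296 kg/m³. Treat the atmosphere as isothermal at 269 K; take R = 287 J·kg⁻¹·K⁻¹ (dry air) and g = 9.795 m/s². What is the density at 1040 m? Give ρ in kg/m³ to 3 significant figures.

Scale height: H = RT/g = 287 × 269 / 9.795 = 7881.9 m.
In an isothermal atmosphere, density decays like pressure: ρ = ρ₀ exp(−z/H).
z/H = 1040.0/7881.9 = 0.13195; exp(−0.13195) = 0.87638.
ρ = 1.296 × 0.87638 = 1.1358 kg/m³.

ρ ≈ 1.14 kg/m³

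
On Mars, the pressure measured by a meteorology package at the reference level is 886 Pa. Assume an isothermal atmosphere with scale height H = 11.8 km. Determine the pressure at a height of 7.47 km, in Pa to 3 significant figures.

Barometric formula: P = P₀ exp(−z/H).
z/H = 7470.0/11800 = 0.63305; exp(−0.63305) = 0.53097.
P = 886 × 0.53097 = 470.44 Pa.

P ≈ 470 Pa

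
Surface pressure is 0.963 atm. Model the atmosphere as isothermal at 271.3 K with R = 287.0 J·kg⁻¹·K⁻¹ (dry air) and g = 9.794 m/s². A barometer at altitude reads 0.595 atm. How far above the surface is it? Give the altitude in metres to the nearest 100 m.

Scale height: H = RT/g = 287.0 × 271.3 / 9.794 = 7950.1 m.
Invert the barometric formula: z = H ln(P₀/P).
P₀/P = 0.963/0.595 = 1.6185; ln(1.6185) = 0.48150.
z = 7950.1 × 0.48150 = 3828.0 m.

z ≈ 3800 m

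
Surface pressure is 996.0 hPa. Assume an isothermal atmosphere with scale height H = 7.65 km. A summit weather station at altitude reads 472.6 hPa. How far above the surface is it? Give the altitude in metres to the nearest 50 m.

Invert the barometric formula: z = H ln(P₀/P).
P₀/P = 996.0/472.6 = 2.1075; ln(2.1075) = 0.74550.
z = 7650.0 × 0.74550 = 5703.1 m.

z ≈ 5700 m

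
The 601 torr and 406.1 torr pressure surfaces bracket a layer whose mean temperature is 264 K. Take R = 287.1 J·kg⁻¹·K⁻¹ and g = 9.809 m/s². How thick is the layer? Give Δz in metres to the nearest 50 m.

Hypsometric equation: Δz = (R T̄/g) ln(P₁/P₂).
R T̄/g = 287.1 × 264 / 9.809 = 7727.0 m.
ln(601/406.1) = ln(1.4799) = 0.39197.
Δz = 7727.0 × 0.39197 = 3028.8 m.

Δz ≈ 3050 m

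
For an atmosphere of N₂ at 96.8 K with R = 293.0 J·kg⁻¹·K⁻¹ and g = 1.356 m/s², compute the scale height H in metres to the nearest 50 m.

The scale height of an isothermal atmosphere is H = RT/g.
H = 293.0 × 96.8 / 1.356 = 28362/1.356 = 20916 m.

H ≈ 20900 m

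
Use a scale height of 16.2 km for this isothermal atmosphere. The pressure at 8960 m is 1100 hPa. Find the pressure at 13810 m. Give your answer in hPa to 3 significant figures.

P ≈ 815 hPa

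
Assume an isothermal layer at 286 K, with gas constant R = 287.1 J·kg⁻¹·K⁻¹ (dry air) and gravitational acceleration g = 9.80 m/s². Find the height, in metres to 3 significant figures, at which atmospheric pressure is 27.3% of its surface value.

z ≈ 10900 m

Scale height: H = RT/g = 287.1 × 286 / 9.80 = 8378.6 m.
Set P/P₀ = exp(−z/H) = 0.273, so z = −H ln(0.273).
−ln(0.273) = 1.2983; z = 8378.6 × 1.2983 = 10878 m.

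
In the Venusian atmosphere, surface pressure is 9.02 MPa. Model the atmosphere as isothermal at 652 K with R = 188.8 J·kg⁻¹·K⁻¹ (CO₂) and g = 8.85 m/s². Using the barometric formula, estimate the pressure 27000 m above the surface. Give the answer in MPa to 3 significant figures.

P ≈ 1.29 MPa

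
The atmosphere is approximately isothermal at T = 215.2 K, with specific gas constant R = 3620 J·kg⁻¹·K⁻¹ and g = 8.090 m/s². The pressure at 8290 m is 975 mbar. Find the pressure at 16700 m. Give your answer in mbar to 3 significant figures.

P ≈ 893 mbar

Scale height: H = RT/g = 3620 × 215.2 / 8.090 = 96295 m.
Between two levels, P₂ = P₁ exp(−Δz/H) with Δz = z₂ − z₁.
Δz = 16700 − 8290.0 = 8410.0 m; Δz/H = 8410.0/96295 = 0.087336.
P₂ = 975 × exp(−0.087336) = 975 × 0.91637 = 893.46 mbar.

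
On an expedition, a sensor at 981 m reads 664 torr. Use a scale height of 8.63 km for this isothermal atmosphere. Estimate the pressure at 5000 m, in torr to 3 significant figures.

Between two levels, P₂ = P₁ exp(−Δz/H) with Δz = z₂ − z₁.
Δz = 5000.0 − 981.00 = 4019.0 m; Δz/H = 4019.0/8630.0 = 0.46570.
P₂ = 664 × exp(−0.46570) = 664 × 0.62770 = 416.79 torr.

P ≈ 417 torr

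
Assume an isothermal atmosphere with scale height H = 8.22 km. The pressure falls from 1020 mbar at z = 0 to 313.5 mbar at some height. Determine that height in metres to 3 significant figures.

Invert the barometric formula: z = H ln(P₀/P).
P₀/P = 1020/313.5 = 3.2536; ln(3.2536) = 1.1798.
z = 8220.0 × 1.1798 = 9698.0 m.

z ≈ 9700 m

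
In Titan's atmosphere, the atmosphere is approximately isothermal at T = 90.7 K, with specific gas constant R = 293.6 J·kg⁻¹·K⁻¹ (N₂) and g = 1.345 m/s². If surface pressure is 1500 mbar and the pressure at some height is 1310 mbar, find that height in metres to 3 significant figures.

z ≈ 2680 m

Scale height: H = RT/g = 293.6 × 90.7 / 1.345 = 19799 m.
Invert the barometric formula: z = H ln(P₀/P).
P₀/P = 1500/1310 = 1.1450; ln(1.1450) = 0.13540.
z = 19799 × 0.13540 = 2680.8 m.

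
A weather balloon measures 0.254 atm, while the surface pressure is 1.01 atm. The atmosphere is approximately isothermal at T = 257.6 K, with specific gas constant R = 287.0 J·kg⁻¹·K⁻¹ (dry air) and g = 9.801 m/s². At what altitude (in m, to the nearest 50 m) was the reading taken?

Scale height: H = RT/g = 287.0 × 257.6 / 9.801 = 7543.2 m.
Invert the barometric formula: z = H ln(P₀/P).
P₀/P = 1.01/0.254 = 3.9764; ln(3.9764) = 1.3804.
z = 7543.2 × 1.3804 = 10413 m.

z ≈ 10400 m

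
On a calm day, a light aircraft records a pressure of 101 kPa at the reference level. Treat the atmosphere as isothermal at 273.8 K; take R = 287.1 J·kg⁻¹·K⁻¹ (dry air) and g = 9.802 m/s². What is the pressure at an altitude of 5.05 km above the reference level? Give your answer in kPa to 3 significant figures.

Scale height: H = RT/g = 287.1 × 273.8 / 9.802 = 8019.6 m.
Barometric formula: P = P₀ exp(−z/H).
z/H = 5050.0/8019.6 = 0.62971; exp(−0.62971) = 0.53275.
P = 101 × 0.53275 = 53.808 kPa.

P ≈ 53.8 kPa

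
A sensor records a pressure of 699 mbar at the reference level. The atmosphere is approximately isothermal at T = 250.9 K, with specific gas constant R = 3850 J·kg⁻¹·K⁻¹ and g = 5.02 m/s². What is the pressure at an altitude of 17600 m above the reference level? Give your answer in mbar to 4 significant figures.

P ≈ 637.9 mbar

Scale height: H = RT/g = 3850 × 250.9 / 5.02 = 192420 m.
Barometric formula: P = P₀ exp(−z/H).
z/H = 17600/192420 = 0.091467; exp(−0.091467) = 0.91259.
P = 699 × 0.91259 = 637.90 mbar.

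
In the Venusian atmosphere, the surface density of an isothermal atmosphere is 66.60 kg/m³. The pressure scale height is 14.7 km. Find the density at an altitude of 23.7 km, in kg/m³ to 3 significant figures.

In an isothermal atmosphere, density decays like pressure: ρ = ρ₀ exp(−z/H).
z/H = 23700/14700 = 1.6122; exp(−1.6122) = 0.19945.
ρ = 66.60 × 0.19945 = 13.283 kg/m³.

ρ ≈ 13.3 kg/m³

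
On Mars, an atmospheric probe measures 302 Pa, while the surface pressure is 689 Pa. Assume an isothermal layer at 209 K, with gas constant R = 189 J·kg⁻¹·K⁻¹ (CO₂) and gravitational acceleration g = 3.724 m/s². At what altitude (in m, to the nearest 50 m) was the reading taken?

z ≈ 8750 m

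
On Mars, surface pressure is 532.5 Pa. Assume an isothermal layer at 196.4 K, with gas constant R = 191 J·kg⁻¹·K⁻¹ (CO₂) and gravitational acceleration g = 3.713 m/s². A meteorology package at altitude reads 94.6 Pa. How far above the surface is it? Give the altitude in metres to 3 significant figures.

Scale height: H = RT/g = 191 × 196.4 / 3.713 = 10103 m.
Invert the barometric formula: z = H ln(P₀/P).
P₀/P = 532.5/94.6 = 5.6290; ln(5.6290) = 1.7279.
z = 10103 × 1.7279 = 17457 m.

z ≈ 17500 m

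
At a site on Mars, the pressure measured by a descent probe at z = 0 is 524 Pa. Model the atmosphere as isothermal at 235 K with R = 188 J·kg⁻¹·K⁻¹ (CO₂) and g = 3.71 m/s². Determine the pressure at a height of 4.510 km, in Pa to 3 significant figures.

P ≈ 359 Pa

Scale height: H = RT/g = 188 × 235 / 3.71 = 11908 m.
Barometric formula: P = P₀ exp(−z/H).
z/H = 4510.0/11908 = 0.37874; exp(−0.37874) = 0.68472.
P = 524 × 0.68472 = 358.79 Pa.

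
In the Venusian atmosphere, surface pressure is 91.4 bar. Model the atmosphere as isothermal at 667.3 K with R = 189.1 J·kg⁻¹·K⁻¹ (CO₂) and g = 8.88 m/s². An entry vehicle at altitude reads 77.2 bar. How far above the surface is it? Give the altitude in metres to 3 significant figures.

Scale height: H = RT/g = 189.1 × 667.3 / 8.88 = 14210 m.
Invert the barometric formula: z = H ln(P₀/P).
P₀/P = 91.4/77.2 = 1.1839; ln(1.1839) = 0.16881.
z = 14210 × 0.16881 = 2398.8 m.

z ≈ 2400 m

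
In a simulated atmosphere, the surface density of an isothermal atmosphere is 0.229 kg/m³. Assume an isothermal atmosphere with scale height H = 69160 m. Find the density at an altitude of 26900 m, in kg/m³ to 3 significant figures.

ρ ≈ 0.155 kg/m³

In an isothermal atmosphere, density decays like pressure: ρ = ρ₀ exp(−z/H).
z/H = 26900/69160 = 0.38895; exp(−0.38895) = 0.67777.
ρ = 0.229 × 0.67777 = 0.15521 kg/m³.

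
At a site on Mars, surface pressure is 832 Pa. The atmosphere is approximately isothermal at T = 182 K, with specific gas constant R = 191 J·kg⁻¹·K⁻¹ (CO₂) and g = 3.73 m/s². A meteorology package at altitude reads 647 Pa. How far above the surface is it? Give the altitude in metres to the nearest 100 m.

Scale height: H = RT/g = 191 × 182 / 3.73 = 9319.6 m.
Invert the barometric formula: z = H ln(P₀/P).
P₀/P = 832/647 = 1.2859; ln(1.2859) = 0.25146.
z = 9319.6 × 0.25146 = 2343.5 m.

z ≈ 2300 m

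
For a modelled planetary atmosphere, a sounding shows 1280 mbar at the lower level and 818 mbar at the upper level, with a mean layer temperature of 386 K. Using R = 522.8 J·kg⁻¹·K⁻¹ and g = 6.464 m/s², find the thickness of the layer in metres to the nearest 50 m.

Δz ≈ 14000 m

Hypsometric equation: Δz = (R T̄/g) ln(P₁/P₂).
R T̄/g = 522.8 × 386 / 6.464 = 31219 m.
ln(1280/818) = ln(1.5648) = 0.44776.
Δz = 31219 × 0.44776 = 13979 m.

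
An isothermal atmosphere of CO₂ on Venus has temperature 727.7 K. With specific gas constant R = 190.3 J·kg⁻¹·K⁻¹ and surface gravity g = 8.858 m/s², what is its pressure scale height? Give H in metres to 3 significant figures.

H ≈ 15600 m

The scale height of an isothermal atmosphere is H = RT/g.
H = 190.3 × 727.7 / 8.858 = 138480/8.858 = 15633 m.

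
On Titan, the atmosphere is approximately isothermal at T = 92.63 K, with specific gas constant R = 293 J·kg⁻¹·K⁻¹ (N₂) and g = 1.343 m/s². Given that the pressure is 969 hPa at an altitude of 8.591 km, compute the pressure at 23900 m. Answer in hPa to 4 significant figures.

Scale height: H = RT/g = 293 × 92.63 / 1.343 = 20209 m.
Between two levels, P₂ = P₁ exp(−Δz/H) with Δz = z₂ − z₁.
Δz = 23900 − 8591.0 = 15309 m; Δz/H = 15309/20209 = 0.75753.
P₂ = 969 × exp(−0.75753) = 969 × 0.46882 = 454.29 hPa.

P ≈ 454.3 hPa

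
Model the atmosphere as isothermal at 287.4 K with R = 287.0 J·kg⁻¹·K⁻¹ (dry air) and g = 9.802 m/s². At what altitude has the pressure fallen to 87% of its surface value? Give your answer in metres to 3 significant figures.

Scale height: H = RT/g = 287.0 × 287.4 / 9.802 = 8415.0 m.
Set P/P₀ = exp(−z/H) = 0.87, so z = −H ln(0.87).
−ln(0.87) = 0.13926; z = 8415.0 × 0.13926 = 1171.9 m.

z ≈ 1170 m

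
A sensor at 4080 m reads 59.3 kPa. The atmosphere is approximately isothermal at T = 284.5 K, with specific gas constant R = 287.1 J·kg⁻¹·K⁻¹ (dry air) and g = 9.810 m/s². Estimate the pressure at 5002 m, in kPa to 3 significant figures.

Scale height: H = RT/g = 287.1 × 284.5 / 9.810 = 8326.2 m.
Between two levels, P₂ = P₁ exp(−Δz/H) with Δz = z₂ − z₁.
Δz = 5002.0 − 4080.0 = 922.00 m; Δz/H = 922.00/8326.2 = 0.11073.
P₂ = 59.3 × exp(−0.11073) = 59.3 × 0.89518 = 53.084 kPa.

P ≈ 53.1 kPa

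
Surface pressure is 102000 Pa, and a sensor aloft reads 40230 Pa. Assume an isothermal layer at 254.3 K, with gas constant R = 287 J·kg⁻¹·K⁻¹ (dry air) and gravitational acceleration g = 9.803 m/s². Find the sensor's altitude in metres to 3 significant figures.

z ≈ 6930 m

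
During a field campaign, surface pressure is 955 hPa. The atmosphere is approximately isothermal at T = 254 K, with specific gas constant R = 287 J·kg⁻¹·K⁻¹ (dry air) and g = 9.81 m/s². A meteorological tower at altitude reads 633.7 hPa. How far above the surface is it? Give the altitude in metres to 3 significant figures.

z ≈ 3050 m

Scale height: H = RT/g = 287 × 254 / 9.81 = 7431.0 m.
Invert the barometric formula: z = H ln(P₀/P).
P₀/P = 955/633.7 = 1.5070; ln(1.5070) = 0.41012.
z = 7431.0 × 0.41012 = 3047.6 m.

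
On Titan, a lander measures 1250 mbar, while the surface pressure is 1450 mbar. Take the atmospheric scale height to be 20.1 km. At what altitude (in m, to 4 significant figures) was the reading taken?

z ≈ 2983 m

Invert the barometric formula: z = H ln(P₀/P).
P₀/P = 1450/1250 = 1.1600; ln(1.1600) = 0.14842.
z = 20100 × 0.14842 = 2983.2 m.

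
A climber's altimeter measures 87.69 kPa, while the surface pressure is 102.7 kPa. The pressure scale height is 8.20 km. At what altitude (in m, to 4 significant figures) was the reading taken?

z ≈ 1296 m

Invert the barometric formula: z = H ln(P₀/P).
P₀/P = 102.7/87.69 = 1.1712; ln(1.1712) = 0.15803.
z = 8200.0 × 0.15803 = 1295.8 m.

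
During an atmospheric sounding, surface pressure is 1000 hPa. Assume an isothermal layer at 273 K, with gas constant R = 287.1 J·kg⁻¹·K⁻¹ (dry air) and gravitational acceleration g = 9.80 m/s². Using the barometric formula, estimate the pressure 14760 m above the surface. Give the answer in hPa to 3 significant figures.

P ≈ 158 hPa

Scale height: H = RT/g = 287.1 × 273 / 9.80 = 7997.8 m.
Barometric formula: P = P₀ exp(−z/H).
z/H = 14760/7997.8 = 1.8455; exp(−1.8455) = 0.15795.
P = 1000 × 0.15795 = 157.95 hPa.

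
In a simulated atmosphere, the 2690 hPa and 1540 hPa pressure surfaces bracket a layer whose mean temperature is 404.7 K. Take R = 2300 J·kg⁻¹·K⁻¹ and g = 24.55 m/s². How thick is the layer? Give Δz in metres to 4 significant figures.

Hypsometric equation: Δz = (R T̄/g) ln(P₁/P₂).
R T̄/g = 2300 × 404.7 / 24.55 = 37915 m.
ln(2690/1540) = ln(1.7468) = 0.55779.
Δz = 37915 × 0.55779 = 21149 m.

Δz ≈ 21150 m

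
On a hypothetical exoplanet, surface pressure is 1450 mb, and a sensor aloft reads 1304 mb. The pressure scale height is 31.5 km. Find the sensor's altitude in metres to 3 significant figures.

z ≈ 3340 m

Invert the barometric formula: z = H ln(P₀/P).
P₀/P = 1450/1304 = 1.1120; ln(1.1120) = 0.10616.
z = 31500 × 0.10616 = 3344.0 m.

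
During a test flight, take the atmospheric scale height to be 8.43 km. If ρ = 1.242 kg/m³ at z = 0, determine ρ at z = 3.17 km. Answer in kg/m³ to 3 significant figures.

ρ ≈ 0.853 kg/m³

In an isothermal atmosphere, density decays like pressure: ρ = ρ₀ exp(−z/H).
z/H = 3170.0/8430.0 = 0.37604; exp(−0.37604) = 0.68657.
ρ = 1.242 × 0.68657 = 0.85272 kg/m³.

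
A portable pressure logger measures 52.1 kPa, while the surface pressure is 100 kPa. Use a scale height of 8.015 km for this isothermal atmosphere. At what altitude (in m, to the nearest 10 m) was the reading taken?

z ≈ 5230 m

Invert the barometric formula: z = H ln(P₀/P).
P₀/P = 100/52.1 = 1.9194; ln(1.9194) = 0.65201.
z = 8015.0 × 0.65201 = 5225.9 m.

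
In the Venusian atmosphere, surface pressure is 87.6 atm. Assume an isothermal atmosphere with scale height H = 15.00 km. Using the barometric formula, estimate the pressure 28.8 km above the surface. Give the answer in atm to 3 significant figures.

P ≈ 12.8 atm

Barometric formula: P = P₀ exp(−z/H).
z/H = 28800/15000 = 1.9200; exp(−1.9200) = 0.14661.
P = 87.6 × 0.14661 = 12.843 atm.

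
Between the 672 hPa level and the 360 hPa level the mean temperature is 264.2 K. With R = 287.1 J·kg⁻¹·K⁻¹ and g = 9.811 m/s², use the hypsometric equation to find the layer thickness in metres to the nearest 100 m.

Hypsometric equation: Δz = (R T̄/g) ln(P₁/P₂).
R T̄/g = 287.1 × 264.2 / 9.811 = 7731.3 m.
ln(672/360) = ln(1.8667) = 0.62417.
Δz = 7731.3 × 0.62417 = 4825.6 m.

Δz ≈ 4800 m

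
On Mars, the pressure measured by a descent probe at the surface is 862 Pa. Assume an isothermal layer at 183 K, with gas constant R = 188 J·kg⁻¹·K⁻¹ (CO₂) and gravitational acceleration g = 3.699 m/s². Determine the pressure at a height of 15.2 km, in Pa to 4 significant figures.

P ≈ 168.2 Pa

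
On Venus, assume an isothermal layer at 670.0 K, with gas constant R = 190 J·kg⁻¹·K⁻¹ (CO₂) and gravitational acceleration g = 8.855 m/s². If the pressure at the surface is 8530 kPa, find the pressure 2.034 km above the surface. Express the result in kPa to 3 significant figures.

P ≈ 7400 kPa

Scale height: H = RT/g = 190 × 670.0 / 8.855 = 14376 m.
Barometric formula: P = P₀ exp(−z/H).
z/H = 2034.0/14376 = 0.14149; exp(−0.14149) = 0.86806.
P = 8530 × 0.86806 = 7404.6 kPa.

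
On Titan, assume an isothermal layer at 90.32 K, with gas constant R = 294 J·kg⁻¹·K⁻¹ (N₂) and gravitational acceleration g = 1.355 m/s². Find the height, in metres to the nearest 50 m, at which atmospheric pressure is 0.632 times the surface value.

Scale height: H = RT/g = 294 × 90.32 / 1.355 = 19597 m.
Set P/P₀ = exp(−z/H) = 0.632, so z = −H ln(0.632).
−ln(0.632) = 0.45887; z = 19597 × 0.45887 = 8992.5 m.

z ≈ 9000 m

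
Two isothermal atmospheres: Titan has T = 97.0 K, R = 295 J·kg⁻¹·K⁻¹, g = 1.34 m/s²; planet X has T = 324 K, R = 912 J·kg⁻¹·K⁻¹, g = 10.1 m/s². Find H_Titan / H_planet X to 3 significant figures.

H = RT/g for each body.
H_Titan = 295 × 97.0 / 1.34 = 21354 m.
H_planet X = 912 × 324 / 10.1 = 29256 m.
H_Titan/H_planet X = 21354/29256 = 0.72990.

H_Titan/H_planet X ≈ 0.730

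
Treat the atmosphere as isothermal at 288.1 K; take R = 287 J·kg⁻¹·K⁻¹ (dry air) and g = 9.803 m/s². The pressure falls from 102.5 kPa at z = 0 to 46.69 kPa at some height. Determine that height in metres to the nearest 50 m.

z ≈ 6650 m

Scale height: H = RT/g = 287 × 288.1 / 9.803 = 8434.6 m.
Invert the barometric formula: z = H ln(P₀/P).
P₀/P = 102.5/46.69 = 2.1953; ln(2.1953) = 0.78632.
z = 8434.6 × 0.78632 = 6632.3 m.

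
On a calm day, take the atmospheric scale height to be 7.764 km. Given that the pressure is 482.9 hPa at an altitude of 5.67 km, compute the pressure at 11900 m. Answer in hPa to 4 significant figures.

P ≈ 216.5 hPa

Between two levels, P₂ = P₁ exp(−Δz/H) with Δz = z₂ − z₁.
Δz = 11900 − 5670.0 = 6230.0 m; Δz/H = 6230.0/7764.0 = 0.80242.
P₂ = 482.9 × exp(−0.80242) = 482.9 × 0.44824 = 216.46 hPa.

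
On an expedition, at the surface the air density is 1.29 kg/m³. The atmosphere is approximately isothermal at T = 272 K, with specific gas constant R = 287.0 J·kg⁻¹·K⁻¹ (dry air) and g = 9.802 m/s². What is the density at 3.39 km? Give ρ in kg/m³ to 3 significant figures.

Scale height: H = RT/g = 287.0 × 272 / 9.802 = 7964.1 m.
In an isothermal atmosphere, density decays like pressure: ρ = ρ₀ exp(−z/H).
z/H = 3390.0/7964.1 = 0.42566; exp(−0.42566) = 0.65334.
ρ = 1.29 × 0.65334 = 0.84281 kg/m³.

ρ ≈ 0.843 kg/m³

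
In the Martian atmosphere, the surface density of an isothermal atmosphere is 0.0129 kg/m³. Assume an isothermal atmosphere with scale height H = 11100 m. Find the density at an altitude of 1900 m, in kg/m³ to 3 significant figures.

ρ ≈ 0.0109 kg/m³

In an isothermal atmosphere, density decays like pressure: ρ = ρ₀ exp(−z/H).
z/H = 1900.0/11100 = 0.17117; exp(−0.17117) = 0.84268.
ρ = 0.0129 × 0.84268 = 0.010871 kg/m³.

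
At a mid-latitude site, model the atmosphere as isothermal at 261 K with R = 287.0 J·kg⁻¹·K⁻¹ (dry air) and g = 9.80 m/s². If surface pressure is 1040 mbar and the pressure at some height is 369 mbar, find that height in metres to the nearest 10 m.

z ≈ 7920 m

Scale height: H = RT/g = 287.0 × 261 / 9.80 = 7643.6 m.
Invert the barometric formula: z = H ln(P₀/P).
P₀/P = 1040/369 = 2.8184; ln(2.8184) = 1.0362.
z = 7643.6 × 1.0362 = 7920.3 m.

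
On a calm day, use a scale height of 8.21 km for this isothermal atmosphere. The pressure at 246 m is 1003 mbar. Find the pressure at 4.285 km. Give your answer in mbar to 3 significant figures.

Between two levels, P₂ = P₁ exp(−Δz/H) with Δz = z₂ − z₁.
Δz = 4285.0 − 246.00 = 4039.0 m; Δz/H = 4039.0/8210.0 = 0.49196.
P₂ = 1003 × exp(−0.49196) = 1003 × 0.61143 = 613.26 mbar.

P ≈ 613 mbar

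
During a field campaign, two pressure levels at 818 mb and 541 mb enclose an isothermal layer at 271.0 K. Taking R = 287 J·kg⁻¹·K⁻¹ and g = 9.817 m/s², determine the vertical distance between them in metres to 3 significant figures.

Hypsometric equation: Δz = (R T̄/g) ln(P₁/P₂).
R T̄/g = 287 × 271.0 / 9.817 = 7922.7 m.
ln(818/541) = ln(1.5120) = 0.41343.
Δz = 7922.7 × 0.41343 = 3275.5 m.

Δz ≈ 3280 m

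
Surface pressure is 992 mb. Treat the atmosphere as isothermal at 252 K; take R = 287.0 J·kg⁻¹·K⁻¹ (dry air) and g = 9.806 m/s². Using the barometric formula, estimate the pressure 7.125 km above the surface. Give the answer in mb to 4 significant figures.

Scale height: H = RT/g = 287.0 × 252 / 9.806 = 7375.5 m.
Barometric formula: P = P₀ exp(−z/H).
z/H = 7125.0/7375.5 = 0.96604; exp(−0.96604) = 0.38059.
P = 992 × 0.38059 = 377.55 mb.

P ≈ 377.5 mb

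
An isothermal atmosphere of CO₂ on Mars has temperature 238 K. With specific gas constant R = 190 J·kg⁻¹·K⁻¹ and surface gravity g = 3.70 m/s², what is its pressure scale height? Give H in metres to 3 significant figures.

H ≈ 12200 m

The scale height of an isothermal atmosphere is H = RT/g.
H = 190 × 238 / 3.70 = 45220/3.70 = 12222 m.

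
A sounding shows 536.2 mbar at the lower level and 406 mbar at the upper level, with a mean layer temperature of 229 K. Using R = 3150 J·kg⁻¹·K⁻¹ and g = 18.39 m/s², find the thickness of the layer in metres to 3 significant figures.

Δz ≈ 10900 m

Hypsometric equation: Δz = (R T̄/g) ln(P₁/P₂).
R T̄/g = 3150 × 229 / 18.39 = 39225 m.
ln(536.2/406) = ln(1.3207) = 0.27816.
Δz = 39225 × 0.27816 = 10911 m.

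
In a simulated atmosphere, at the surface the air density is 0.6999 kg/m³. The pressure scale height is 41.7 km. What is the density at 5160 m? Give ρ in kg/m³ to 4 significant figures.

In an isothermal atmosphere, density decays like pressure: ρ = ρ₀ exp(−z/H).
z/H = 5160.0/41700 = 0.12374; exp(−0.12374) = 0.88361.
ρ = 0.6999 × 0.88361 = 0.61844 kg/m³.

ρ ≈ 0.6184 kg/m³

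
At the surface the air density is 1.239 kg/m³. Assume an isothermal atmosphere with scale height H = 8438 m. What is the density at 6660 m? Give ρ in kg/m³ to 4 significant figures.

In an isothermal atmosphere, density decays like pressure: ρ = ρ₀ exp(−z/H).
z/H = 6660.0/8438.0 = 0.78929; exp(−0.78929) = 0.45417.
ρ = 1.239 × 0.45417 = 0.56272 kg/m³.

ρ ≈ 0.5627 kg/m³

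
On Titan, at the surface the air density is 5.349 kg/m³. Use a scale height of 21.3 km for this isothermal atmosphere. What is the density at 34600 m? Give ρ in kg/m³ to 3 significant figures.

In an isothermal atmosphere, density decays like pressure: ρ = ρ₀ exp(−z/H).
z/H = 34600/21300 = 1.6244; exp(−1.6244) = 0.19703.
ρ = 5.349 × 0.19703 = 1.0539 kg/m³.

ρ ≈ 1.05 kg/m³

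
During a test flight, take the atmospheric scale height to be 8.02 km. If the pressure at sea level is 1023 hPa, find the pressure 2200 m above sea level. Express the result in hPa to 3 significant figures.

Barometric formula: P = P₀ exp(−z/H).
z/H = 2200.0/8020.0 = 0.27431; exp(−0.27431) = 0.76010.
P = 1023 × 0.76010 = 777.58 hPa.

P ≈ 778 hPa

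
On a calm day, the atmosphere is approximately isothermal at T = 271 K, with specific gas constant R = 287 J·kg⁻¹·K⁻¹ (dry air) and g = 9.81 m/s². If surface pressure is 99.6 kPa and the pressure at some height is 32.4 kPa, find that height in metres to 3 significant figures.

Scale height: H = RT/g = 287 × 271 / 9.81 = 7928.3 m.
Invert the barometric formula: z = H ln(P₀/P).
P₀/P = 99.6/32.4 = 3.0741; ln(3.0741) = 1.1230.
z = 7928.3 × 1.1230 = 8903.5 m.

z ≈ 8900 m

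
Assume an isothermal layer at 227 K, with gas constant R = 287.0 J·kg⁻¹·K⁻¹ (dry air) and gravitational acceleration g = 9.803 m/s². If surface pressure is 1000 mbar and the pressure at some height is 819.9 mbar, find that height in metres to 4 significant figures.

Scale height: H = RT/g = 287.0 × 227 / 9.803 = 6645.8 m.
Invert the barometric formula: z = H ln(P₀/P).
P₀/P = 1000/819.9 = 1.2197; ln(1.2197) = 0.19860.
z = 6645.8 × 0.19860 = 1319.9 m.

z ≈ 1320 m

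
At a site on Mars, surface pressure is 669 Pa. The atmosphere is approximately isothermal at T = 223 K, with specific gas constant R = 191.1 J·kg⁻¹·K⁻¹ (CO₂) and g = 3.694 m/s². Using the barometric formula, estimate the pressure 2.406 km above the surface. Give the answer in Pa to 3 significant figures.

P ≈ 543 Pa

Scale height: H = RT/g = 191.1 × 223 / 3.694 = 11536 m.
Barometric formula: P = P₀ exp(−z/H).
z/H = 2406.0/11536 = 0.20856; exp(−0.20856) = 0.81175.
P = 669 × 0.81175 = 543.06 Pa.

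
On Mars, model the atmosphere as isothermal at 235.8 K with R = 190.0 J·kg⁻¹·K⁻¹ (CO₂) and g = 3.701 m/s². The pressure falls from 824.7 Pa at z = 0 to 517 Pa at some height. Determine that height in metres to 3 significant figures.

z ≈ 5650 m

Scale height: H = RT/g = 190.0 × 235.8 / 3.701 = 12105 m.
Invert the barometric formula: z = H ln(P₀/P).
P₀/P = 824.7/517 = 1.5952; ln(1.5952) = 0.46700.
z = 12105 × 0.46700 = 5653.0 m.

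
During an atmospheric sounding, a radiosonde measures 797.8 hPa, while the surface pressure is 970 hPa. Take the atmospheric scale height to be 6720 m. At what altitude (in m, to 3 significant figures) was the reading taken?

z ≈ 1310 m

Invert the barometric formula: z = H ln(P₀/P).
P₀/P = 970/797.8 = 1.2158; ln(1.2158) = 0.19540.
z = 6720.0 × 0.19540 = 1313.1 m.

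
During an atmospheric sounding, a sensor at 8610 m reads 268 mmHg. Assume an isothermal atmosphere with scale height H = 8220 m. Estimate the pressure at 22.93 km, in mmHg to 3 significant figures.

Between two levels, P₂ = P₁ exp(−Δz/H) with Δz = z₂ − z₁.
Δz = 22930 − 8610.0 = 14320 m; Δz/H = 14320/8220.0 = 1.7421.
P₂ = 268 × exp(−1.7421) = 268 × 0.17515 = 46.940 mmHg.

P ≈ 46.9 mmHg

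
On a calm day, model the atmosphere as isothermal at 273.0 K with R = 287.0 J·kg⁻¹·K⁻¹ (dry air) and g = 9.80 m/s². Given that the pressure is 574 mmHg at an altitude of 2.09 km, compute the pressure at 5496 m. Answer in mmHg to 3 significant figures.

Scale height: H = RT/g = 287.0 × 273.0 / 9.80 = 7995.0 m.
Between two levels, P₂ = P₁ exp(−Δz/H) with Δz = z₂ − z₁.
Δz = 5496.0 − 2090.0 = 3406.0 m; Δz/H = 3406.0/7995.0 = 0.42602.
P₂ = 574 × exp(−0.42602) = 574 × 0.65310 = 374.88 mmHg.

P ≈ 375 mmHg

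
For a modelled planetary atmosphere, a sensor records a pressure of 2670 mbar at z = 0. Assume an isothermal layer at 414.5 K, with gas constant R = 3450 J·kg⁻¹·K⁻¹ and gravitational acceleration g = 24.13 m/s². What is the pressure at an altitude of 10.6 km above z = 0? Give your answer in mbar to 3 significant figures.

Scale height: H = RT/g = 3450 × 414.5 / 24.13 = 59263 m.
Barometric formula: P = P₀ exp(−z/H).
z/H = 10600/59263 = 0.17886; exp(−0.17886) = 0.83622.
P = 2670 × 0.83622 = 2232.7 mbar.

P ≈ 2230 mbar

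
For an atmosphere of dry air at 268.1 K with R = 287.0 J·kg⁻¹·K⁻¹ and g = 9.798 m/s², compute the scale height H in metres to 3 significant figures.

H ≈ 7850 m

The scale height of an isothermal atmosphere is H = RT/g.
H = 287.0 × 268.1 / 9.798 = 76945/9.798 = 7853.1 m.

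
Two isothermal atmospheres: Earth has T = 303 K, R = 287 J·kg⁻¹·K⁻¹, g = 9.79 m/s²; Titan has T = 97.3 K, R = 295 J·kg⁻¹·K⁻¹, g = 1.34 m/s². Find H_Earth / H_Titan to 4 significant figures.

H = RT/g for each body.
H_Earth = 287 × 303 / 9.79 = 8882.6 m.
H_Titan = 295 × 97.3 / 1.34 = 21421 m.
H_Earth/H_Titan = 8882.6/21421 = 0.41467.

H_Earth/H_Titan ≈ 0.4147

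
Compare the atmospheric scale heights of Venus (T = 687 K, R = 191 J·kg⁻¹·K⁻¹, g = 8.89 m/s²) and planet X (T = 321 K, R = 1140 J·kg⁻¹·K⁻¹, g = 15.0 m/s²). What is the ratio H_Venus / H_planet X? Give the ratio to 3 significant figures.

H_Venus/H_planet X ≈ 0.605

H = RT/g for each body.
H_Venus = 191 × 687 / 8.89 = 14760 m.
H_planet X = 1140 × 321 / 15.0 = 24396 m.
H_Venus/H_planet X = 14760/24396 = 0.60502.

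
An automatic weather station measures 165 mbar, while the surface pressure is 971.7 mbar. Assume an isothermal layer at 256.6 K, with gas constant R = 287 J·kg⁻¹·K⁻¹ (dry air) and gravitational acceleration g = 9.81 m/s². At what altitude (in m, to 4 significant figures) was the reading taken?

Scale height: H = RT/g = 287 × 256.6 / 9.81 = 7507.1 m.
Invert the barometric formula: z = H ln(P₀/P).
P₀/P = 971.7/165 = 5.8891; ln(5.8891) = 1.7731.
z = 7507.1 × 1.7731 = 13311 m.

z ≈ 13310 m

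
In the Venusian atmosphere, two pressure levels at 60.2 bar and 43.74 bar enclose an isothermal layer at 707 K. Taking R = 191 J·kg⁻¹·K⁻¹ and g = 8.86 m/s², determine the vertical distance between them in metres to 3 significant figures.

Δz ≈ 4870 m

Hypsometric equation: Δz = (R T̄/g) ln(P₁/P₂).
R T̄/g = 191 × 707 / 8.86 = 15241 m.
ln(60.2/43.74) = ln(1.3763) = 0.31940.
Δz = 15241 × 0.31940 = 4868.0 m.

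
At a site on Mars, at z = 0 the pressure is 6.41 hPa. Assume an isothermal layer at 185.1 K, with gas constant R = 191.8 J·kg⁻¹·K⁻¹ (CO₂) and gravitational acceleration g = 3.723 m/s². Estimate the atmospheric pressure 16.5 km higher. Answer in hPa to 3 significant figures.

Scale height: H = RT/g = 191.8 × 185.1 / 3.723 = 9535.9 m.
Barometric formula: P = P₀ exp(−z/H).
z/H = 16500/9535.9 = 1.7303; exp(−1.7303) = 0.17723.
P = 6.41 × 0.17723 = 1.1360 hPa.

P ≈ 1.14 hPa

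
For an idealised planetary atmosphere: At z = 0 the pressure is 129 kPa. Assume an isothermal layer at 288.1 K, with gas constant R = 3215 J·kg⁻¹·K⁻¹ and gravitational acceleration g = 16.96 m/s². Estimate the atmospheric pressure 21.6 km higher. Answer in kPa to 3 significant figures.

P ≈ 86.9 kPa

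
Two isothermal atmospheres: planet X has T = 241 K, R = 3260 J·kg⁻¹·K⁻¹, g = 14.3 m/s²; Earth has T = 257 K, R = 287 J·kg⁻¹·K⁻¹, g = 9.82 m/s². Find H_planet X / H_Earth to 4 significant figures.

H_planet X/H_Earth ≈ 7.315

H = RT/g for each body.
H_planet X = 3260 × 241 / 14.3 = 54941 m.
H_Earth = 287 × 257 / 9.82 = 7511.1 m.
H_planet X/H_Earth = 54941/7511.1 = 7.3146.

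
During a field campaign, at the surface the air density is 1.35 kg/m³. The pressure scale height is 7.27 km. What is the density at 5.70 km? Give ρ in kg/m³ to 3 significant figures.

ρ ≈ 0.616 kg/m³

In an isothermal atmosphere, density decays like pressure: ρ = ρ₀ exp(−z/H).
z/H = 5700.0/7270.0 = 0.78404; exp(−0.78404) = 0.45656.
ρ = 1.35 × 0.45656 = 0.61636 kg/m³.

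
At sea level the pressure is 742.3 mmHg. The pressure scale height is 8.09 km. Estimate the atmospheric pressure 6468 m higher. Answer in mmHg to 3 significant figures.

P ≈ 334 mmHg

Barometric formula: P = P₀ exp(−z/H).
z/H = 6468.0/8090.0 = 0.79951; exp(−0.79951) = 0.44955.
P = 742.3 × 0.44955 = 333.70 mmHg.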